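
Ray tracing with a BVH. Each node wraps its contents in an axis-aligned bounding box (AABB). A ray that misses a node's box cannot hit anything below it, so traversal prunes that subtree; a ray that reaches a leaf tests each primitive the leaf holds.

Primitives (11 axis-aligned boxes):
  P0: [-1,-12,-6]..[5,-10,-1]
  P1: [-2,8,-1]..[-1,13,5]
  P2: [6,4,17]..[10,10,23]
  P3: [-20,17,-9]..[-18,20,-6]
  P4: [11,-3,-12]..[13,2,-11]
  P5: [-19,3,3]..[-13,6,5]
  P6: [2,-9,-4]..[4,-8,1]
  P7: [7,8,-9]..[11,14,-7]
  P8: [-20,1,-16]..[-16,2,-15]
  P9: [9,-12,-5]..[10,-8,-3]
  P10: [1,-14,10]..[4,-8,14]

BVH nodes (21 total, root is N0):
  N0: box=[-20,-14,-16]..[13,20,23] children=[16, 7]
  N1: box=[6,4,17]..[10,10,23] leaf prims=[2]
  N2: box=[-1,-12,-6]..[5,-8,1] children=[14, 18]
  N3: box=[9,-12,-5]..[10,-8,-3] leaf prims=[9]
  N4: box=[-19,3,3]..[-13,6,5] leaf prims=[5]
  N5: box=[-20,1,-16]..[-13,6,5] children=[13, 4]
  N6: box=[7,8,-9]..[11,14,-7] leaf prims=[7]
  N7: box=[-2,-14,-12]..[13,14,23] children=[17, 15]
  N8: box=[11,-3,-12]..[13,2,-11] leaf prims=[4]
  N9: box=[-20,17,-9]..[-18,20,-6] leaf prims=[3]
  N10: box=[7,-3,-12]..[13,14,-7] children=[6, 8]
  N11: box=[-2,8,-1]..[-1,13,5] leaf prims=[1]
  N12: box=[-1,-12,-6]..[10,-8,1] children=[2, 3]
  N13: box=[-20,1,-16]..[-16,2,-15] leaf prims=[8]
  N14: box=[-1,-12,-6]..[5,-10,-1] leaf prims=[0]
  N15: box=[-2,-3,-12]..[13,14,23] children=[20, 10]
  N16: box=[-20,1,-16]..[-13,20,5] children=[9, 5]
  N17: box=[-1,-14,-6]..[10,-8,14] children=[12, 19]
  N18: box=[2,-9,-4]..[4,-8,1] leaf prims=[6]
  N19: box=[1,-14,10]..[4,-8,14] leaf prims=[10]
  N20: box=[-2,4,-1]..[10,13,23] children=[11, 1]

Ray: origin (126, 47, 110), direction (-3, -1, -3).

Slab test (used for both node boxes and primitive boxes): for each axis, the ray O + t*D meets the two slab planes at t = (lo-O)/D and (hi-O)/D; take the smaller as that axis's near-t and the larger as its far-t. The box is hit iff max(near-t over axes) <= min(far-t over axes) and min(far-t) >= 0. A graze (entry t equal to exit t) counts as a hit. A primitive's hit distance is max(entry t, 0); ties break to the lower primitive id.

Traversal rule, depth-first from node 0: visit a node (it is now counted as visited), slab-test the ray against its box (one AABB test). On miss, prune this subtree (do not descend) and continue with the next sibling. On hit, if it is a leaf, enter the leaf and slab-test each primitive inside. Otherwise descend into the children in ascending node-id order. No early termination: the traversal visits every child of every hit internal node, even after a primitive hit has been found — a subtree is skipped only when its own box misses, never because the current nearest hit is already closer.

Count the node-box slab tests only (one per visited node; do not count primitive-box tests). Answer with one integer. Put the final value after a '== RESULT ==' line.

Trace the traversal:
N0 x:[113/3,146/3] y:[27,61] z:[29,42] -> hit [113/3,42], descend [7, 16]
  N7 x:[113/3,128/3] y:[33,61] z:[29,122/3] -> hit [113/3,122/3], descend [15, 17]
    N15 x:[113/3,128/3] y:[33,50] z:[29,122/3] -> hit [113/3,122/3], descend [10, 20]
      N10 x:[113/3,119/3] y:[33,50] z:[39,122/3] -> hit [39,119/3], descend [6, 8]
        N6 x:[115/3,119/3] y:[33,39] z:[39,119/3] -> hit [39,39] leaf, test {P7@t=39}
        N8 x:[113/3,115/3] y:[45,50] z:[121/3,122/3] -> miss, prune
      N20 x:[116/3,128/3] y:[34,43] z:[29,37] -> miss, prune
    N17 x:[116/3,127/3] y:[55,61] z:[32,116/3] -> miss, prune
  N16 x:[139/3,146/3] y:[27,46] z:[35,42] -> miss, prune

order=[0, 7, 15, 10, 6, 8, 20, 17, 16]  |boxes|=9  |leaves|=1  hit=P7

== RESULT ==
9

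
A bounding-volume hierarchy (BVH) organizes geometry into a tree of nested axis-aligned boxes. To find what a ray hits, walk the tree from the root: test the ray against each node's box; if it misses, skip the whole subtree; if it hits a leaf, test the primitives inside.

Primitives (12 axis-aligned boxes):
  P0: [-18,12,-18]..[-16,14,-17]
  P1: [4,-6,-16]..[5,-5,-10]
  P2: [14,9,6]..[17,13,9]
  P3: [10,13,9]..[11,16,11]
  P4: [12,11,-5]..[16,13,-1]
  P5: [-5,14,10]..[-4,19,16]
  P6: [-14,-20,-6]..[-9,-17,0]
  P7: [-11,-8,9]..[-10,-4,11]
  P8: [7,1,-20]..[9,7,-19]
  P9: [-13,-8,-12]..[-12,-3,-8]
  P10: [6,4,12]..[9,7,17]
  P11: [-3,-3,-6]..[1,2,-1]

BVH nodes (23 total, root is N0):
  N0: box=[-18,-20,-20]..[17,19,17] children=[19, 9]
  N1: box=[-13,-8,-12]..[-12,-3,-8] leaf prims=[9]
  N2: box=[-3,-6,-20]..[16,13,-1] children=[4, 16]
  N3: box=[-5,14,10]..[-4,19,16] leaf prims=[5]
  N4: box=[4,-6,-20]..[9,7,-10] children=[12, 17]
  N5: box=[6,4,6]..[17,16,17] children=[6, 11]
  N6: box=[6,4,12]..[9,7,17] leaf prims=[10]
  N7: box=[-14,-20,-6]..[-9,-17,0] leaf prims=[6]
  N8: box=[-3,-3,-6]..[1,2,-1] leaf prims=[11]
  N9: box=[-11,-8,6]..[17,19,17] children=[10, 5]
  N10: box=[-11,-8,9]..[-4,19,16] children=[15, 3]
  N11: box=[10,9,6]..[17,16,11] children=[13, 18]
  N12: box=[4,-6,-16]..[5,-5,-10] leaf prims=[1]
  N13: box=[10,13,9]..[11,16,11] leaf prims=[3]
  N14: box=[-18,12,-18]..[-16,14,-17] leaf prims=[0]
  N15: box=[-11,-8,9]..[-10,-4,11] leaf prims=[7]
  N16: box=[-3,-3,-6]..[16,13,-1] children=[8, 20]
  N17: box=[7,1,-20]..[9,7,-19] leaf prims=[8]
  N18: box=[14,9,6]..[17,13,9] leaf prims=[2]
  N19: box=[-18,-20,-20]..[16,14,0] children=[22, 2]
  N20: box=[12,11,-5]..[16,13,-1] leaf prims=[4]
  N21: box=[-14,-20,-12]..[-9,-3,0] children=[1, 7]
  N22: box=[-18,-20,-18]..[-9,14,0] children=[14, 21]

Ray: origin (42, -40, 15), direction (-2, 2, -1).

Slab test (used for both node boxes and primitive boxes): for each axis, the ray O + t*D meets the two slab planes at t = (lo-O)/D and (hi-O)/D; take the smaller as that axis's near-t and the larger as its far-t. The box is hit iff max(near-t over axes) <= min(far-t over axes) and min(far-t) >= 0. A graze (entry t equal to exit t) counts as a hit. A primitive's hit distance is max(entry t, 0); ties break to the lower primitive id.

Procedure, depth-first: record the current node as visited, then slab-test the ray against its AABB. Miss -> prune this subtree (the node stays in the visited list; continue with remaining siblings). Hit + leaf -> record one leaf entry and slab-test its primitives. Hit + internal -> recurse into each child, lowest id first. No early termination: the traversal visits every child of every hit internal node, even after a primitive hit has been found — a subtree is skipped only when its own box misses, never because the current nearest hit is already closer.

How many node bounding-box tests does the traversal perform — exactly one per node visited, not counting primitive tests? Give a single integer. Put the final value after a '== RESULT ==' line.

Traverse from the root:
N0 x:[25/2,30] y:[10,59/2] z:[-2,35] -> hit [25/2,59/2], descend [9, 19]
  N9 x:[25/2,53/2] y:[16,59/2] z:[-2,9] -> miss, prune
  N19 x:[13,30] y:[10,27] z:[15,35] -> hit [15,27], descend [2, 22]
    N2 x:[13,45/2] y:[17,53/2] z:[16,35] -> hit [17,45/2], descend [4, 16]
      N4 x:[33/2,19] y:[17,47/2] z:[25,35] -> miss, prune
      N16 x:[13,45/2] y:[37/2,53/2] z:[16,21] -> hit [37/2,21], descend [8, 20]
        N8 x:[41/2,45/2] y:[37/2,21] z:[16,21] -> hit [41/2,21] leaf, test {P11@t=41/2}
        N20 x:[13,15] y:[51/2,53/2] z:[16,20] -> miss, prune
    N22 x:[51/2,30] y:[10,27] z:[15,33] -> hit [51/2,27], descend [14, 21]
      N14 x:[29,30] y:[26,27] z:[32,33] -> miss, prune
      N21 x:[51/2,28] y:[10,37/2] z:[15,27] -> miss, prune

Visited [0, 9, 19, 2, 4, 16, 8, 20, 22, 14, 21]. Tests: 11 box, 1 leaf. Nearest: P11.

== RESULT ==
11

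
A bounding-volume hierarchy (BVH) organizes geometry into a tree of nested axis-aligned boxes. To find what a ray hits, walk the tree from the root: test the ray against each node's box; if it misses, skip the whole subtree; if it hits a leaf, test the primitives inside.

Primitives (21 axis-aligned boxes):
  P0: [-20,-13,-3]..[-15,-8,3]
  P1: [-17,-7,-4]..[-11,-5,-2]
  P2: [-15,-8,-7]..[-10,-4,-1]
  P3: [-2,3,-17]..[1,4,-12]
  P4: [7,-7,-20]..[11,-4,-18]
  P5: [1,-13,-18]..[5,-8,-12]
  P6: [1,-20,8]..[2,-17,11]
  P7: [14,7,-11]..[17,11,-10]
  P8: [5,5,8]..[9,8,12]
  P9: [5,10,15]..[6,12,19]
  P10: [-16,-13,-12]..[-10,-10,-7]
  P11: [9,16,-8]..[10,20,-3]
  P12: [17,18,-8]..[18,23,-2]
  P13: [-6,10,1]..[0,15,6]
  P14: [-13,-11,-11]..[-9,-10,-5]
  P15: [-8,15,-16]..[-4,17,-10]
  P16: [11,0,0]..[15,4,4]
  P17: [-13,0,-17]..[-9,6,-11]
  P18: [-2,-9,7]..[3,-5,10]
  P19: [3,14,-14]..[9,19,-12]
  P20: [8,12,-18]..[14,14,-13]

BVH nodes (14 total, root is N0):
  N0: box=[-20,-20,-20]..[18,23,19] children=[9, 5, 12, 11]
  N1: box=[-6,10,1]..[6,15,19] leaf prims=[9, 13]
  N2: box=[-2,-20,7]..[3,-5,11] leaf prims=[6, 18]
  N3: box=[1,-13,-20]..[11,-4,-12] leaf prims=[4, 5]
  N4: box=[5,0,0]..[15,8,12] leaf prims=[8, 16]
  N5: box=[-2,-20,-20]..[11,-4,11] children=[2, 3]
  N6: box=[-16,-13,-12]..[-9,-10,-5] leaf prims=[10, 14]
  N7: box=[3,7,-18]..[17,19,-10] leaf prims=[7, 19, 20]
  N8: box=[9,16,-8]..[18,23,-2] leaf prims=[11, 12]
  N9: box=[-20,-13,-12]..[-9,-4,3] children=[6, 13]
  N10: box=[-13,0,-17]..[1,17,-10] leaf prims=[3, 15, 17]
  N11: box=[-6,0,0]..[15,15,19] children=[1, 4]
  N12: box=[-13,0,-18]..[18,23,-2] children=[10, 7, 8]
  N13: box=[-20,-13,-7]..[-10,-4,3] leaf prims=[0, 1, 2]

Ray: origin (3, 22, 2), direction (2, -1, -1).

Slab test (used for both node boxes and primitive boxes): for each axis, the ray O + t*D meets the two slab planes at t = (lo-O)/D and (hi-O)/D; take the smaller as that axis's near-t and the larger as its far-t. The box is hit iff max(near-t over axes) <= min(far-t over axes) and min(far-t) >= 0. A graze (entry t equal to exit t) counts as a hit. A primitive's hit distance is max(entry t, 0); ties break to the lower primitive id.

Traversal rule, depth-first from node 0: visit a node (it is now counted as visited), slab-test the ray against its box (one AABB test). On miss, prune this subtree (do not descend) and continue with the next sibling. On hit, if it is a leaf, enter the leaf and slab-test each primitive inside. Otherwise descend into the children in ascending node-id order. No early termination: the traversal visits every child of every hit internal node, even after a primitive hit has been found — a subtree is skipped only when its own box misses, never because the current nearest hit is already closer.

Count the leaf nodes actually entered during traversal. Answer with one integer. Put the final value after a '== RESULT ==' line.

Walk:
N0 x:[-23/2,15/2] y:[-1,42] z:[-17,22] -> hit [-1,15/2], descend [5, 9, 11, 12]
  N5 x:[-5/2,4] y:[26,42] z:[-9,22] -> miss, prune
  N9 x:[-23/2,-6] y:[26,35] z:[-1,14] -> miss, prune
  N11 x:[-9/2,6] y:[7,22] z:[-17,2] -> miss, prune
  N12 x:[-8,15/2] y:[-1,22] z:[4,20] -> hit [4,15/2], descend [7, 8, 10]
    N7 x:[0,7] y:[3,15] z:[12,20] -> miss, prune
    N8 x:[3,15/2] y:[-1,6] z:[4,10] -> hit [4,6] leaf, test {P11(miss), P12(miss)}
    N10 x:[-8,-1] y:[5,22] z:[12,19] -> miss, prune

8 AABB tests over nodes [0, 5, 9, 11, 12, 7, 8, 10]; 1 leaf entered; closest miss.

== RESULT ==
1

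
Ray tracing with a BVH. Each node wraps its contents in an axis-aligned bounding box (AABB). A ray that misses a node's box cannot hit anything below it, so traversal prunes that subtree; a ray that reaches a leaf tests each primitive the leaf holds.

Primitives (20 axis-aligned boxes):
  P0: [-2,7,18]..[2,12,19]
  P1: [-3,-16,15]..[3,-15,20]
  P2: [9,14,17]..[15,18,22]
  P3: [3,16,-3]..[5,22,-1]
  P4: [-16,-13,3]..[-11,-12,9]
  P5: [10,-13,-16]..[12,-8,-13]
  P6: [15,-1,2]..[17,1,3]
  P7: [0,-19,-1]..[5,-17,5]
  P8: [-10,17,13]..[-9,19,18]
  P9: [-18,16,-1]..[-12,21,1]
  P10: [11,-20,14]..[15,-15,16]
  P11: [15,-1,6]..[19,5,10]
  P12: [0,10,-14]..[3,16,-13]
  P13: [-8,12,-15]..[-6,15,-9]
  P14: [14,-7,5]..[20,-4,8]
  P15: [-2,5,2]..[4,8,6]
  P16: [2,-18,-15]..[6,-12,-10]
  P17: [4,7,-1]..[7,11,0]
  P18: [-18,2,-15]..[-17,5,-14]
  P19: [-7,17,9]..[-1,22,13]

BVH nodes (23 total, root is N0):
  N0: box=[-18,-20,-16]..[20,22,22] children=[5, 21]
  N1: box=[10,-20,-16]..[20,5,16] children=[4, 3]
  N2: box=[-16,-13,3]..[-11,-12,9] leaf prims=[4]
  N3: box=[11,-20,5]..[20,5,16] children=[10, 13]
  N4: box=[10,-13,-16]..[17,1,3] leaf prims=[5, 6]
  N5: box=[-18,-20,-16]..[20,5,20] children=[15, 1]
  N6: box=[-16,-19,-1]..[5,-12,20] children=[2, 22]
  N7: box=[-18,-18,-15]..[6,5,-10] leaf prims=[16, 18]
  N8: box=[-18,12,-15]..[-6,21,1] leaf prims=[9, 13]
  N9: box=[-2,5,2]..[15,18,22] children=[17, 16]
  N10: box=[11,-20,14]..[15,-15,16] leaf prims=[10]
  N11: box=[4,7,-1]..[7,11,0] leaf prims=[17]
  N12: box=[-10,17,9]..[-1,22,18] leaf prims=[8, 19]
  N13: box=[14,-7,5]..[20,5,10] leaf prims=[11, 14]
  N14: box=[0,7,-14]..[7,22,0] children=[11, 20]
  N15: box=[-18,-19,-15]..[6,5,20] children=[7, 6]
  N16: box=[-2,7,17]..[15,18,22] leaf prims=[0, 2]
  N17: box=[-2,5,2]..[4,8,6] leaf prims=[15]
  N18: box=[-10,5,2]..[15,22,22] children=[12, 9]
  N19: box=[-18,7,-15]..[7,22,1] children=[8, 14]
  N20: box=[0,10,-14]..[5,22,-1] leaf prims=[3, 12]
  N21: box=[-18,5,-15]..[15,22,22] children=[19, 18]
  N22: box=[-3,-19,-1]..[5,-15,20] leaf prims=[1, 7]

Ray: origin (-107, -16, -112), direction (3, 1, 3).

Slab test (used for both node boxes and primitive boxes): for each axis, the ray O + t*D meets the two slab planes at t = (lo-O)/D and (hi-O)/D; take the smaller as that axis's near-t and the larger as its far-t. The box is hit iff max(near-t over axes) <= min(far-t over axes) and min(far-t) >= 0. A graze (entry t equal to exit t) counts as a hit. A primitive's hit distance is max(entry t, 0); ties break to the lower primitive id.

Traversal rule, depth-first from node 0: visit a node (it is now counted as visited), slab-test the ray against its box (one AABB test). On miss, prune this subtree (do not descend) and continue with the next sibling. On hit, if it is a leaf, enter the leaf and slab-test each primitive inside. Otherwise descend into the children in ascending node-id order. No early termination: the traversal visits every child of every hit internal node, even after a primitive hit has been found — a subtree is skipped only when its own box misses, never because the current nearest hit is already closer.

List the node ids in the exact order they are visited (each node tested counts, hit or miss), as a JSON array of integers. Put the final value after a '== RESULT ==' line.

Trace the traversal:
N0 x:[89/3,127/3] y:[-4,38] z:[32,134/3] -> hit [32,38], descend [5, 21]
  N5 x:[89/3,127/3] y:[-4,21] z:[32,44] -> miss, prune
  N21 x:[89/3,122/3] y:[21,38] z:[97/3,134/3] -> hit [97/3,38], descend [18, 19]
    N18 x:[97/3,122/3] y:[21,38] z:[38,134/3] -> hit [38,38], descend [9, 12]
      N9 x:[35,122/3] y:[21,34] z:[38,134/3] -> miss, prune
      N12 x:[97/3,106/3] y:[33,38] z:[121/3,130/3] -> miss, prune
    N19 x:[89/3,38] y:[23,38] z:[97/3,113/3] -> hit [97/3,113/3], descend [8, 14]
      N8 x:[89/3,101/3] y:[28,37] z:[97/3,113/3] -> hit [97/3,101/3] leaf, test {P9(miss), P13(miss)}
      N14 x:[107/3,38] y:[23,38] z:[98/3,112/3] -> hit [107/3,112/3], descend [11, 20]
        N11 x:[37,38] y:[23,27] z:[37,112/3] -> miss, prune
        N20 x:[107/3,112/3] y:[26,38] z:[98/3,37] -> hit [107/3,37] leaf, test {P3@t=110/3, P12(miss)}

Summary -> nodes [0, 5, 21, 18, 9, 12, 19, 8, 14, 11, 20]; box-tests=11; leaf-entries=2; first=P3

== RESULT ==
[0, 5, 21, 18, 9, 12, 19, 8, 14, 11, 20]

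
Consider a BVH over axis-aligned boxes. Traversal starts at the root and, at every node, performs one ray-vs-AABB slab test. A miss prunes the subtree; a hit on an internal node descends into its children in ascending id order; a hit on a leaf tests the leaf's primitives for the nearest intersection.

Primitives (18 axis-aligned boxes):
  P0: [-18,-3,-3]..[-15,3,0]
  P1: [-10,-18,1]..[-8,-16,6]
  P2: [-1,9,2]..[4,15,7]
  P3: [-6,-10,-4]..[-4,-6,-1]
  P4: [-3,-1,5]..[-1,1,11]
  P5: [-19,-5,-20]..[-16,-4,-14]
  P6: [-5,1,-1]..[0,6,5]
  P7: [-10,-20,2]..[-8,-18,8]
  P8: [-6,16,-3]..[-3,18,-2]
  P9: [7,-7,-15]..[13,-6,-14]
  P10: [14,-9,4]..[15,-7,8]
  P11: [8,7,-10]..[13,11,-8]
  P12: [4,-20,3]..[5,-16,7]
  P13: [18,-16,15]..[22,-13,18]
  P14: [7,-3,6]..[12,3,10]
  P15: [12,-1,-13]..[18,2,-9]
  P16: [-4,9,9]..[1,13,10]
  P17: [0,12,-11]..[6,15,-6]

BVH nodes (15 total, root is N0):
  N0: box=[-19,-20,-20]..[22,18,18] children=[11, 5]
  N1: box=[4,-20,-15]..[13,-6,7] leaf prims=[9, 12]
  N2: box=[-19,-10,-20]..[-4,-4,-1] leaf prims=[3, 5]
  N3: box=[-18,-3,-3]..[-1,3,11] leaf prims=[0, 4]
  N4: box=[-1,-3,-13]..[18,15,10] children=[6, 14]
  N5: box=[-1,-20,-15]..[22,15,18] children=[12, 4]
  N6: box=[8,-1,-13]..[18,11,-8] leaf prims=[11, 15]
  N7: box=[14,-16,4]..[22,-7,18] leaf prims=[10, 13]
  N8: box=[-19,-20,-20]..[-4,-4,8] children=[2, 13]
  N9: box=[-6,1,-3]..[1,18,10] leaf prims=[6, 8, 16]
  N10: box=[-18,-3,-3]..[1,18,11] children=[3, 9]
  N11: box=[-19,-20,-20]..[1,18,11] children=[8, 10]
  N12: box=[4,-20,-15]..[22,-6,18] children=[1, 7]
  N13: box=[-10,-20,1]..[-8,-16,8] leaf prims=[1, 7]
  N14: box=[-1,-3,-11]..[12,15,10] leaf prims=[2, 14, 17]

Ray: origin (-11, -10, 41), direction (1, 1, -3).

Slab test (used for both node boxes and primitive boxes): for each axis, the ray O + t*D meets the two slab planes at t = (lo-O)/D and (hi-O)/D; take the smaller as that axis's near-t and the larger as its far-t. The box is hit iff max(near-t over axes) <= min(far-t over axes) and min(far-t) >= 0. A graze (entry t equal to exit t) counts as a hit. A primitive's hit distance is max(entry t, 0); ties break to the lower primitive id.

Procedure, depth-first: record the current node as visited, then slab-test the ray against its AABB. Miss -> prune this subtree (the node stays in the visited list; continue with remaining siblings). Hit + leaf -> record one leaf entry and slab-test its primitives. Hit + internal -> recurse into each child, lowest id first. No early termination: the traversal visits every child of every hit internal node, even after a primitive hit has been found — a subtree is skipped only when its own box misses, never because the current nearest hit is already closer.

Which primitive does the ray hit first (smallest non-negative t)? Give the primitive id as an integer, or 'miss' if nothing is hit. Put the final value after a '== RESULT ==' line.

Traverse from the root:
N0 x:[-8,33] y:[-10,28] z:[23/3,61/3] -> hit [23/3,61/3], descend [5, 11]
  N5 x:[10,33] y:[-10,25] z:[23/3,56/3] -> hit [10,56/3], descend [4, 12]
    N4 x:[10,29] y:[7,25] z:[31/3,18] -> hit [31/3,18], descend [6, 14]
      N6 x:[19,29] y:[9,21] z:[49/3,18] -> miss, prune
      N14 x:[10,23] y:[7,25] z:[31/3,52/3] -> hit [31/3,52/3] leaf, test {P2(miss), P14(miss), P17(miss)}
    N12 x:[15,33] y:[-10,4] z:[23/3,56/3] -> miss, prune
  N11 x:[-8,12] y:[-10,28] z:[10,61/3] -> hit [10,12], descend [8, 10]
    N8 x:[-8,7] y:[-10,6] z:[11,61/3] -> miss, prune
    N10 x:[-7,12] y:[7,28] z:[10,44/3] -> hit [10,12], descend [3, 9]
      N3 x:[-7,10] y:[7,13] z:[10,44/3] -> hit [10,10] leaf, test {P0(miss), P4@t=10}
      N9 x:[5,12] y:[11,28] z:[31/3,44/3] -> hit [11,12] leaf, test {P6(miss), P8(miss), P16(miss)}

11 AABB tests over nodes [0, 5, 4, 6, 14, 12, 11, 8, 10, 3, 9]; 3 leaves entered; closest P4.

== RESULT ==
4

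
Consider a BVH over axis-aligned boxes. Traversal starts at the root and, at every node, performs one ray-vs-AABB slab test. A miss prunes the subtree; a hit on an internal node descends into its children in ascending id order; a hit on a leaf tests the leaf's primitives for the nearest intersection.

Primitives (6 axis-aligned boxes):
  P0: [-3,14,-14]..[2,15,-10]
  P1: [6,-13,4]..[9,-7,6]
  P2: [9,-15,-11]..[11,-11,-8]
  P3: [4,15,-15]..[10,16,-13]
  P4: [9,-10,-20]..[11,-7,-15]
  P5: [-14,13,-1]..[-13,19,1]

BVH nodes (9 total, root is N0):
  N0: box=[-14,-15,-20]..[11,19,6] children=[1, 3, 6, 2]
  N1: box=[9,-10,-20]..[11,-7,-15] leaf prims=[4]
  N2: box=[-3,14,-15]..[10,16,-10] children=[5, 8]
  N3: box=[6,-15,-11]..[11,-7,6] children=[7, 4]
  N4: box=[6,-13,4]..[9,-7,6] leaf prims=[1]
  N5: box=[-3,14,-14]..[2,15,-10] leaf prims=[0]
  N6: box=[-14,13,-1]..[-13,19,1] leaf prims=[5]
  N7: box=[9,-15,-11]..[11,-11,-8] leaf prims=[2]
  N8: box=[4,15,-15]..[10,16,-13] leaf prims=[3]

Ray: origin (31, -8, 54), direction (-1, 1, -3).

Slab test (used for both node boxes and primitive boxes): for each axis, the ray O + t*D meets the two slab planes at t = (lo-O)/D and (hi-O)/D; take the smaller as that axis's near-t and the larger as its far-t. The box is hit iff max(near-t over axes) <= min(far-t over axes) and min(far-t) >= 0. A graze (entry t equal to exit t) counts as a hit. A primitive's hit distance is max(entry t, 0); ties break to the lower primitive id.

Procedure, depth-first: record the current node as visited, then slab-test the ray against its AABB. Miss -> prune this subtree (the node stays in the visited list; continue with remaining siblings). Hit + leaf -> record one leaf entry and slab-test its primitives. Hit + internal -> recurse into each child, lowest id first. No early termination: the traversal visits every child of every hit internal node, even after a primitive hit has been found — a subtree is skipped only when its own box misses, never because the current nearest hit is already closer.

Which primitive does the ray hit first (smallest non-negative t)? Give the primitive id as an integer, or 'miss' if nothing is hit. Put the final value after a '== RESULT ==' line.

Traverse from the root:
N0 x:[20,45] y:[-7,27] z:[16,74/3] -> hit [20,74/3], descend [1, 2, 3, 6]
  N1 x:[20,22] y:[-2,1] z:[23,74/3] -> miss, prune
  N2 x:[21,34] y:[22,24] z:[64/3,23] -> hit [22,23], descend [5, 8]
    N5 x:[29,34] y:[22,23] z:[64/3,68/3] -> miss, prune
    N8 x:[21,27] y:[23,24] z:[67/3,23] -> hit [23,23] leaf, test {P3@t=23}
  N3 x:[20,25] y:[-7,1] z:[16,65/3] -> miss, prune
  N6 x:[44,45] y:[21,27] z:[53/3,55/3] -> miss, prune

Visited [0, 1, 2, 5, 8, 3, 6]. Tests: 7 box, 1 leaf. Nearest: P3.

== RESULT ==
3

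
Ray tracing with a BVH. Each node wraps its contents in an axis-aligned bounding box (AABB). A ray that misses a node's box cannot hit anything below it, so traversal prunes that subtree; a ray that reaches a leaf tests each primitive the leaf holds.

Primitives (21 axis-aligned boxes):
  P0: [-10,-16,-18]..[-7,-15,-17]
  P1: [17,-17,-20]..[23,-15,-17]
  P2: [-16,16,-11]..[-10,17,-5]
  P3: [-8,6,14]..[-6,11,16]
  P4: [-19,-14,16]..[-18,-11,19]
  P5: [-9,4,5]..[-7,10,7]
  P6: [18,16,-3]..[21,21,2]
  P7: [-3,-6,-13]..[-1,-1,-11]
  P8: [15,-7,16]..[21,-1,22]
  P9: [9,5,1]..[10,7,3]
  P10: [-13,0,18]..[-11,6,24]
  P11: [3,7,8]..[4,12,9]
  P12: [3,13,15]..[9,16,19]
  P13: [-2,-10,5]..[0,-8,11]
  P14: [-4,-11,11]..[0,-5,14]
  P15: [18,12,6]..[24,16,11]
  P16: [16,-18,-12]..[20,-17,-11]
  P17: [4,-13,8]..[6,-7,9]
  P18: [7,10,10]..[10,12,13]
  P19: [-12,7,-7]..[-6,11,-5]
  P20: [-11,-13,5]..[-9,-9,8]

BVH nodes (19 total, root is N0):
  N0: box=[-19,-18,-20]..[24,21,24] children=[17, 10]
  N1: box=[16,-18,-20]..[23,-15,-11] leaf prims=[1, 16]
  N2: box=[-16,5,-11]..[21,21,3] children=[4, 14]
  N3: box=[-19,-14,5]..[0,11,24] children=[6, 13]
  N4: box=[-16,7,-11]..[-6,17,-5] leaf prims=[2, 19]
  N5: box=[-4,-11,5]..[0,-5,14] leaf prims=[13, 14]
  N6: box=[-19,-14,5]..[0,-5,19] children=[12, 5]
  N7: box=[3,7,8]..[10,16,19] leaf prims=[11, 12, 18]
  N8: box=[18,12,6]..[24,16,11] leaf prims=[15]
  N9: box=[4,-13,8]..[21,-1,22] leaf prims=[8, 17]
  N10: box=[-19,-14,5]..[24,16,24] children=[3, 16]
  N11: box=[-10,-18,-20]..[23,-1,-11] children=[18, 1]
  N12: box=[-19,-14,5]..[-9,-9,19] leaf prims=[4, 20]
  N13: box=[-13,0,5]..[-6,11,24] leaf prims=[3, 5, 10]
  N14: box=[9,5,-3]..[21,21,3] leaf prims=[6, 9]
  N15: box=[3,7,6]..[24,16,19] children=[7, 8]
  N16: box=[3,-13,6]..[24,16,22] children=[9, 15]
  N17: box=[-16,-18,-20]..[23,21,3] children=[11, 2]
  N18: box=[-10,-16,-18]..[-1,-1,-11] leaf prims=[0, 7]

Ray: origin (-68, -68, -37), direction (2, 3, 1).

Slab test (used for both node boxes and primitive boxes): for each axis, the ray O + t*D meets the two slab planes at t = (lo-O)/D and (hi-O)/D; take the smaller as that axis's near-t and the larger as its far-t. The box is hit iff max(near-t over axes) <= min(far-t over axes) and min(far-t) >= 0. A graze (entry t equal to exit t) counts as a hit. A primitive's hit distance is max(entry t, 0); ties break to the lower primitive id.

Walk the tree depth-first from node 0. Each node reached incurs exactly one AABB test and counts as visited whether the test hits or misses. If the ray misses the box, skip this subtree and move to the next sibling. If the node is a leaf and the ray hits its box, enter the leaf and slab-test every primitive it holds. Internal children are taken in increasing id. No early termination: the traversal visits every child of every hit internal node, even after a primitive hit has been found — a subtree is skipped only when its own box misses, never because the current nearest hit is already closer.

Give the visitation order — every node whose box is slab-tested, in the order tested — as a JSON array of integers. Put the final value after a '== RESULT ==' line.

Walk:
N0 x:[49/2,46] y:[50/3,89/3] z:[17,61] -> hit [49/2,89/3], descend [10, 17]
  N10 x:[49/2,46] y:[18,28] z:[42,61] -> miss, prune
  N17 x:[26,91/2] y:[50/3,89/3] z:[17,40] -> hit [26,89/3], descend [2, 11]
    N2 x:[26,89/2] y:[73/3,89/3] z:[26,40] -> hit [26,89/3], descend [4, 14]
      N4 x:[26,31] y:[25,85/3] z:[26,32] -> hit [26,85/3] leaf, test {P2@t=28, P19(miss)}
      N14 x:[77/2,89/2] y:[73/3,89/3] z:[34,40] -> miss, prune
    N11 x:[29,91/2] y:[50/3,67/3] z:[17,26] -> miss, prune

Summary -> nodes [0, 10, 17, 2, 4, 14, 11]; box-tests=7; leaf-entries=1; first=P2

== RESULT ==
[0, 10, 17, 2, 4, 14, 11]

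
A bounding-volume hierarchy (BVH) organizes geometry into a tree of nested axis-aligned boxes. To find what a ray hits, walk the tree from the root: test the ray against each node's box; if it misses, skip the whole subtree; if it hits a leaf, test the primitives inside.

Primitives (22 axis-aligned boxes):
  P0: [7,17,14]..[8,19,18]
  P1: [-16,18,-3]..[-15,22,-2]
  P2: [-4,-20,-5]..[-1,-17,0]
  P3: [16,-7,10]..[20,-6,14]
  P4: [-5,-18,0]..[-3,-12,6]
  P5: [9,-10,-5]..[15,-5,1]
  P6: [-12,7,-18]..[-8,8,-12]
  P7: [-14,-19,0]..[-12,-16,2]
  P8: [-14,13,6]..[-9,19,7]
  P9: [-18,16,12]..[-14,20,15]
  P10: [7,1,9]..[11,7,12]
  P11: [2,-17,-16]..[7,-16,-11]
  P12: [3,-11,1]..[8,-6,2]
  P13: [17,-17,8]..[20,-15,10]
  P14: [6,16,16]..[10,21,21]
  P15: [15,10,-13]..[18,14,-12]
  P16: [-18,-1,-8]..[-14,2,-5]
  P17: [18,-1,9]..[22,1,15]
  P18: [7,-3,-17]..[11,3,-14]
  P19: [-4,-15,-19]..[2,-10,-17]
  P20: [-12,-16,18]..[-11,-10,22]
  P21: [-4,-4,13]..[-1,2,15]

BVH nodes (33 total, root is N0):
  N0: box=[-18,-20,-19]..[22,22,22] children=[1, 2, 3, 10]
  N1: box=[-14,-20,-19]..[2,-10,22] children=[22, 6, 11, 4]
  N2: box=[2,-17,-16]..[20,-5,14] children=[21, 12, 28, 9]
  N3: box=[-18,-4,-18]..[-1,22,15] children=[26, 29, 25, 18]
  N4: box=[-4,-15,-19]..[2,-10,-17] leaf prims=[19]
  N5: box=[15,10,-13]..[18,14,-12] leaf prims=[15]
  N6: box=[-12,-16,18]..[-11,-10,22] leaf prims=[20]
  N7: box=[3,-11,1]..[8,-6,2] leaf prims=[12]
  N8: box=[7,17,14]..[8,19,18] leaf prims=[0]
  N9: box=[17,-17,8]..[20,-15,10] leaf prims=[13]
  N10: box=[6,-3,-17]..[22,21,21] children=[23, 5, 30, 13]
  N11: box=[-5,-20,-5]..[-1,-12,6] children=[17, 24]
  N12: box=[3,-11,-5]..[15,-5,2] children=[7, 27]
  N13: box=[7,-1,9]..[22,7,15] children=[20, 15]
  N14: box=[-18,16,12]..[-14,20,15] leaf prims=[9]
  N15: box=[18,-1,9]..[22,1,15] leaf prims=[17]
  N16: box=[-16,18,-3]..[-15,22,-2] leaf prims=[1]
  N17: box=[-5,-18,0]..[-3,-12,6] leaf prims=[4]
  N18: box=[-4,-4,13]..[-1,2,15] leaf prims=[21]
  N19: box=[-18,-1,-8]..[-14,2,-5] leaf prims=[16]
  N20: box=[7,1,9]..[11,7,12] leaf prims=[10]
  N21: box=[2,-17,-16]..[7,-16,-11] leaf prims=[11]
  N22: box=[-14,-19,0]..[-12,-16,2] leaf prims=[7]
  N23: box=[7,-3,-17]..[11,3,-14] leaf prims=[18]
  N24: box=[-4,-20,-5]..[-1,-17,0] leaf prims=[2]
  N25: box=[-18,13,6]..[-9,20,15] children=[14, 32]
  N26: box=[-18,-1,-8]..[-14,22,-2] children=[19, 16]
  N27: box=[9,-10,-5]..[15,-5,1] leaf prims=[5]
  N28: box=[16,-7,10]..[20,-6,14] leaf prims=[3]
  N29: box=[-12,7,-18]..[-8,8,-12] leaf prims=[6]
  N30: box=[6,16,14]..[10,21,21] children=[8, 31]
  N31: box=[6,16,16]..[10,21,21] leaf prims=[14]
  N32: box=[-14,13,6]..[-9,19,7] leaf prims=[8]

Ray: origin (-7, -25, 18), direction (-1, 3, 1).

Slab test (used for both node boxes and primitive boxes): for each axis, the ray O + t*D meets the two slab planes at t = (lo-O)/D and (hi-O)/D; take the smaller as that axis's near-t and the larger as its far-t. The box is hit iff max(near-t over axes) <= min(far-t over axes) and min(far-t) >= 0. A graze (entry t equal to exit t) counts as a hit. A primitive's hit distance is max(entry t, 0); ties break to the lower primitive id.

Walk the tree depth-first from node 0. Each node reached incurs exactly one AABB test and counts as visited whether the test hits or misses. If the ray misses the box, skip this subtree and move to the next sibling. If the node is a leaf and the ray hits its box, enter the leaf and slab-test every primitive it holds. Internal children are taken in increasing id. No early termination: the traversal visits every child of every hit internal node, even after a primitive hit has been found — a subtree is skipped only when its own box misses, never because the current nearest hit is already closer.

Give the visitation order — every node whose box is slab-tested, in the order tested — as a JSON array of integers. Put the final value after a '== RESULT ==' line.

Trace the traversal:
N0 x:[-29,11] y:[5/3,47/3] z:[-37,4] -> hit [5/3,4], descend [1, 2, 3, 10]
  N1 x:[-9,7] y:[5/3,5] z:[-37,4] -> hit [5/3,4], descend [4, 6, 11, 22]
    N4 x:[-9,-3] y:[10/3,5] z:[-37,-35] -> miss, prune
    N6 x:[4,5] y:[3,5] z:[0,4] -> hit [4,4] leaf, test {P20@t=4}
    N11 x:[-6,-2] y:[5/3,13/3] z:[-23,-12] -> miss, prune
    N22 x:[5,7] y:[2,3] z:[-18,-16] -> miss, prune
  N2 x:[-27,-9] y:[8/3,20/3] z:[-34,-4] -> miss, prune
  N3 x:[-6,11] y:[7,47/3] z:[-36,-3] -> miss, prune
  N10 x:[-29,-13] y:[22/3,46/3] z:[-35,3] -> miss, prune

Summary -> nodes [0, 1, 4, 6, 11, 22, 2, 3, 10]; box-tests=9; leaf-entries=1; first=P20

== RESULT ==
[0, 1, 4, 6, 11, 22, 2, 3, 10]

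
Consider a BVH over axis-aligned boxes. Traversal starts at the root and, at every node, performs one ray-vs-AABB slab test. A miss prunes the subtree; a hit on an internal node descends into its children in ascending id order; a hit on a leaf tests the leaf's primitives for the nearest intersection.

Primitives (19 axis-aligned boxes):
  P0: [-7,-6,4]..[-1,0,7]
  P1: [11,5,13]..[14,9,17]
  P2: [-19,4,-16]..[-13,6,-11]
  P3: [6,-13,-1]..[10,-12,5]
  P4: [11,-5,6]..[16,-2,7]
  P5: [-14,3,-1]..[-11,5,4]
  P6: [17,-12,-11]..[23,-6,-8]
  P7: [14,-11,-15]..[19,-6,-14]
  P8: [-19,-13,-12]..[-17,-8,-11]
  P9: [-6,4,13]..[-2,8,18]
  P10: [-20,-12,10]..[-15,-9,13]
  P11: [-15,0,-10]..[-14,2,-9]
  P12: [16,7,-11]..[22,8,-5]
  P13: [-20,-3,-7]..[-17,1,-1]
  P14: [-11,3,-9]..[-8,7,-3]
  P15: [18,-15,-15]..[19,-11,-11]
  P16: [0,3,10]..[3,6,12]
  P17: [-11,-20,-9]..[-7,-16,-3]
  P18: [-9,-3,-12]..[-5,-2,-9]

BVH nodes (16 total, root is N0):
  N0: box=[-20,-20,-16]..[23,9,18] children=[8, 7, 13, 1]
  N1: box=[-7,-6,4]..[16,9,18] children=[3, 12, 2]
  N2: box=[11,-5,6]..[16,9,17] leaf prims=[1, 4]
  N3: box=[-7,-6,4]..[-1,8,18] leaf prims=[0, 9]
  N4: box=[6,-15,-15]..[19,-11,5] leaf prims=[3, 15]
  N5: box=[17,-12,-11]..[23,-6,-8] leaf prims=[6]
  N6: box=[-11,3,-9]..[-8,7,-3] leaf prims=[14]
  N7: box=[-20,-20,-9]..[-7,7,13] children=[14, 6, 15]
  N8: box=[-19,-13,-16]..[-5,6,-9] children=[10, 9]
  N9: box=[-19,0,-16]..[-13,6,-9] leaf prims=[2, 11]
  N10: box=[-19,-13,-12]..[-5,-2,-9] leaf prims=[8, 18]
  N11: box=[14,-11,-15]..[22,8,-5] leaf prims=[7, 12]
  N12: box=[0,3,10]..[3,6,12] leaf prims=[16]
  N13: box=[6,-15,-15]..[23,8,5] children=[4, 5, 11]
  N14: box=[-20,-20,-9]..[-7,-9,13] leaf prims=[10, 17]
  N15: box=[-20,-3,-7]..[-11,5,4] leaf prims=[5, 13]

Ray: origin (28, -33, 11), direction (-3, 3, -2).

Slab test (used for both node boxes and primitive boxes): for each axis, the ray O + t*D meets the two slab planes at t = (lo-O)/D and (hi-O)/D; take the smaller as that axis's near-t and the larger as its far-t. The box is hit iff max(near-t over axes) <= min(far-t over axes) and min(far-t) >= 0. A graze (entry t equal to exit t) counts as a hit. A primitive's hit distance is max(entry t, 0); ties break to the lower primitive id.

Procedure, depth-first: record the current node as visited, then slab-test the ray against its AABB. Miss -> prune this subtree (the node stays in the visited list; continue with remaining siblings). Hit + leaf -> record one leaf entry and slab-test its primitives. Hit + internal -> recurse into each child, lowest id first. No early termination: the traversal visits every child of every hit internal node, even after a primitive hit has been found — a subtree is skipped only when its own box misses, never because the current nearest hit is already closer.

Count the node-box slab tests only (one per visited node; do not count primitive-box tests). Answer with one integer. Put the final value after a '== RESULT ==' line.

Walk:
N0 x:[5/3,16] y:[13/3,14] z:[-7/2,27/2] -> hit [13/3,27/2], descend [1, 7, 8, 13]
  N1 x:[4,35/3] y:[9,14] z:[-7/2,7/2] -> miss, prune
  N7 x:[35/3,16] y:[13/3,40/3] z:[-1,10] -> miss, prune
  N8 x:[11,47/3] y:[20/3,13] z:[10,27/2] -> hit [11,13], descend [9, 10]
    N9 x:[41/3,47/3] y:[11,13] z:[10,27/2] -> miss, prune
    N10 x:[11,47/3] y:[20/3,31/3] z:[10,23/2] -> miss, prune
  N13 x:[5/3,22/3] y:[6,41/3] z:[3,13] -> hit [6,22/3], descend [4, 5, 11]
    N4 x:[3,22/3] y:[6,22/3] z:[3,13] -> hit [6,22/3] leaf, test {P3(miss), P15(miss)}
    N5 x:[5/3,11/3] y:[7,9] z:[19/2,11] -> miss, prune
    N11 x:[2,14/3] y:[22/3,41/3] z:[8,13] -> miss, prune

order=[0, 1, 7, 8, 9, 10, 13, 4, 5, 11]  |boxes|=10  |leaves|=1  hit=miss

== RESULT ==
10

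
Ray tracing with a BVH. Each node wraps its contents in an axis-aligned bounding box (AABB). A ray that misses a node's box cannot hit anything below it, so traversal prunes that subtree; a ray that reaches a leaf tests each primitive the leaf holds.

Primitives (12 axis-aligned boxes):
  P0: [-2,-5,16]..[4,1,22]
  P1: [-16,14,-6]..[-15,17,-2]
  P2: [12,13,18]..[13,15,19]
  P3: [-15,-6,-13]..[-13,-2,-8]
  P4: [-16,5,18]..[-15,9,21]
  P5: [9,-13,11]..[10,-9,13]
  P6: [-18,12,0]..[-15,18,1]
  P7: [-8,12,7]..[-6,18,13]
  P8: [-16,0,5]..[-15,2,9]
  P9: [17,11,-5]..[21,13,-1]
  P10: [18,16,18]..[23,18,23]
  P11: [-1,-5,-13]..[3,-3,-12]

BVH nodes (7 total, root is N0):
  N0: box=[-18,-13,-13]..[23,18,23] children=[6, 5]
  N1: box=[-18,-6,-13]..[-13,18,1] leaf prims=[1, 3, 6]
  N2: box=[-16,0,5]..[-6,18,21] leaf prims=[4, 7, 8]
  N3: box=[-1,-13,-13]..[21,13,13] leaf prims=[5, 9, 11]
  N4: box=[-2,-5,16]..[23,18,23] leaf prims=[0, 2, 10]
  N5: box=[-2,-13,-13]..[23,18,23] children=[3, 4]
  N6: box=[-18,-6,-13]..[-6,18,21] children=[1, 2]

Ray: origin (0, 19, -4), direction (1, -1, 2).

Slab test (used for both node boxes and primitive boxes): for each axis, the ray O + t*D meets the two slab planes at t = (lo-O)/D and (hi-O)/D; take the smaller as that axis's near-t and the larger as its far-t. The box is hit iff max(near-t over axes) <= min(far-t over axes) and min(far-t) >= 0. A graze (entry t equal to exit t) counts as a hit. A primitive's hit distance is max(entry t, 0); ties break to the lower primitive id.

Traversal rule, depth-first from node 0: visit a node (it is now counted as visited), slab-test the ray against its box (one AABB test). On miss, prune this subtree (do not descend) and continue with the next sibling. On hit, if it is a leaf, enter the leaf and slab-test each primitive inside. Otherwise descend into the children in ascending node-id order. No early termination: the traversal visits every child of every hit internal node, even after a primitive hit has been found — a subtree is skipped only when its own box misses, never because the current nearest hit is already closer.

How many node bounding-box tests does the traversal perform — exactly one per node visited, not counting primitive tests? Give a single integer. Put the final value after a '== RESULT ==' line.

Traverse from the root:
N0 x:[-18,23] y:[1,32] z:[-9/2,27/2] -> hit [1,27/2], descend [5, 6]
  N5 x:[-2,23] y:[1,32] z:[-9/2,27/2] -> hit [1,27/2], descend [3, 4]
    N3 x:[-1,21] y:[6,32] z:[-9/2,17/2] -> hit [6,17/2] leaf, test {P5(miss), P9(miss), P11(miss)}
    N4 x:[-2,23] y:[1,24] z:[10,27/2] -> hit [10,27/2] leaf, test {P0(miss), P2(miss), P10(miss)}
  N6 x:[-18,-6] y:[1,25] z:[-9/2,25/2] -> miss, prune

Visited [0, 5, 3, 4, 6]. Tests: 5 box, 2 leaf. Nearest: miss.

== RESULT ==
5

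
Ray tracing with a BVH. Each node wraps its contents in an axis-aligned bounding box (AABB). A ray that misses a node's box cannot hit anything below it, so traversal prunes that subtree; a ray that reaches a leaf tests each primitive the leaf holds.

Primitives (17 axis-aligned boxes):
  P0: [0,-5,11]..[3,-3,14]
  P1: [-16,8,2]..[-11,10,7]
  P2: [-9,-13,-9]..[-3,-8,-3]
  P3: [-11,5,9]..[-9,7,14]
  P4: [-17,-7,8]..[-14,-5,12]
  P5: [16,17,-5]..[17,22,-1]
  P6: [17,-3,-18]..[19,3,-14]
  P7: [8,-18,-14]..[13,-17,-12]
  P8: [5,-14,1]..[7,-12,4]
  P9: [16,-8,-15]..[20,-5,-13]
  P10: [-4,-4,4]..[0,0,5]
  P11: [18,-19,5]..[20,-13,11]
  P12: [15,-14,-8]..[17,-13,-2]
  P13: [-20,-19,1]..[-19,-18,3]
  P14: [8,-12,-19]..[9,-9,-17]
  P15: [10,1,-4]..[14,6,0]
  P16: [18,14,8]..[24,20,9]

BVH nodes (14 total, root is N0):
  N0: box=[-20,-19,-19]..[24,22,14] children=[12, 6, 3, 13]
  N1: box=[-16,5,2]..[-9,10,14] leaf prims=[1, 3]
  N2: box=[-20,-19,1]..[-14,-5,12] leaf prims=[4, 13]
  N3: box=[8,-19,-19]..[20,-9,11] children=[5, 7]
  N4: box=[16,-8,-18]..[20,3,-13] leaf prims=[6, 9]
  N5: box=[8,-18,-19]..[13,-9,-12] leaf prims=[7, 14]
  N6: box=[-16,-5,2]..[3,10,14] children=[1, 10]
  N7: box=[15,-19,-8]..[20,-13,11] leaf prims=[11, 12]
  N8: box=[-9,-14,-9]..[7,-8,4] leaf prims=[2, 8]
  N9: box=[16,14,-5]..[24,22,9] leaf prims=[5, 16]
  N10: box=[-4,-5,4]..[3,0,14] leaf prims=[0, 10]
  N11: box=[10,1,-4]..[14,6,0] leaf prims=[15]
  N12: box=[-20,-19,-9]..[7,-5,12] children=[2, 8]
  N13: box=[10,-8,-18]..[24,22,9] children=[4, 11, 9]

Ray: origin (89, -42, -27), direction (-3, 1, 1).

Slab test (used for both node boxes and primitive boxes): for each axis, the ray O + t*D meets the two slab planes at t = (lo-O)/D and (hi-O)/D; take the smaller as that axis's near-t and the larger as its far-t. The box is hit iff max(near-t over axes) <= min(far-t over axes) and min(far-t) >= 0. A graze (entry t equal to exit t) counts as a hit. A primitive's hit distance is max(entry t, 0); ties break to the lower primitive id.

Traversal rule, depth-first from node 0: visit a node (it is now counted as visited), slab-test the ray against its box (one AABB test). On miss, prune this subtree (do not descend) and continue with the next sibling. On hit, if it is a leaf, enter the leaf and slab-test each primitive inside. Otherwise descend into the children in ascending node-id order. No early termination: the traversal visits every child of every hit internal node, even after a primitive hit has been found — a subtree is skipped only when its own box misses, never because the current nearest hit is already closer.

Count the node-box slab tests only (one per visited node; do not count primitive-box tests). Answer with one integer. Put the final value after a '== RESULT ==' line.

Trace the traversal:
N0 x:[65/3,109/3] y:[23,64] z:[8,41] -> hit [23,109/3], descend [3, 6, 12, 13]
  N3 x:[23,27] y:[23,33] z:[8,38] -> hit [23,27], descend [5, 7]
    N5 x:[76/3,27] y:[24,33] z:[8,15] -> miss, prune
    N7 x:[23,74/3] y:[23,29] z:[19,38] -> hit [23,74/3] leaf, test {P11(miss), P12(miss)}
  N6 x:[86/3,35] y:[37,52] z:[29,41] -> miss, prune
  N12 x:[82/3,109/3] y:[23,37] z:[18,39] -> hit [82/3,109/3], descend [2, 8]
    N2 x:[103/3,109/3] y:[23,37] z:[28,39] -> hit [103/3,109/3] leaf, test {P4@t=35, P13(miss)}
    N8 x:[82/3,98/3] y:[28,34] z:[18,31] -> hit [28,31] leaf, test {P2(miss), P8@t=28}
  N13 x:[65/3,79/3] y:[34,64] z:[9,36] -> miss, prune

9 AABB tests over nodes [0, 3, 5, 7, 6, 12, 2, 8, 13]; 3 leaves entered; closest P8.

== RESULT ==
9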